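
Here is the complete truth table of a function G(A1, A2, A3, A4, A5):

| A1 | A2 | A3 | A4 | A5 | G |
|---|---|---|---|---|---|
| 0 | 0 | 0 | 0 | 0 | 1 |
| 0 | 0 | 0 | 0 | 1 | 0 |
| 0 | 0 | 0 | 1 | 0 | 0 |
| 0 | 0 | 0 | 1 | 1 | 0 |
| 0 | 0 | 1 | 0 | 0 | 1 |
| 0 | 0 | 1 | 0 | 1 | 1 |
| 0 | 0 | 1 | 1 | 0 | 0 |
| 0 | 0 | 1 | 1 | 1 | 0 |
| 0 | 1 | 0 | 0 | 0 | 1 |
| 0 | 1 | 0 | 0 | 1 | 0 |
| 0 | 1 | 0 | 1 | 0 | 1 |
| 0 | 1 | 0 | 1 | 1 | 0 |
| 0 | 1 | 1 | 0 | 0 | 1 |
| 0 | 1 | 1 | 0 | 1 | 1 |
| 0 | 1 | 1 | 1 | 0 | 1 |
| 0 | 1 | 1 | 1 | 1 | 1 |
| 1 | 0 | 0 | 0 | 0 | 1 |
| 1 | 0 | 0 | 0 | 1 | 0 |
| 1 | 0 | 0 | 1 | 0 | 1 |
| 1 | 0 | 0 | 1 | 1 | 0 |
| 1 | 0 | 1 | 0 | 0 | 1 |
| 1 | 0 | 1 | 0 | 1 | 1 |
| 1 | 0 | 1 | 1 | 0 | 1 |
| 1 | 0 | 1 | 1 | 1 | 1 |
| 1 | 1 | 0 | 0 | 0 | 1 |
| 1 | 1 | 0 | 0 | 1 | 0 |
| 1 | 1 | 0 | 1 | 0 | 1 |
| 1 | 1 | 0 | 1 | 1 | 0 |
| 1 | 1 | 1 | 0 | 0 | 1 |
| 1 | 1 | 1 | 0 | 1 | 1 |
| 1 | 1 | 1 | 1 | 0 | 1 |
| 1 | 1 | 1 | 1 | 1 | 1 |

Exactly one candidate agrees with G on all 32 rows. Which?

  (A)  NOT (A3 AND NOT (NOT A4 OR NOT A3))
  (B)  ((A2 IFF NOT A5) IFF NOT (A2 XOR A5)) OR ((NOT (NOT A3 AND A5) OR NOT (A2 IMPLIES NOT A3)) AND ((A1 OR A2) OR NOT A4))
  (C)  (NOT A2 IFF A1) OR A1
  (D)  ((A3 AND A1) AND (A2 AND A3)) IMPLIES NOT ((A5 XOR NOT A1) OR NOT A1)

(A): at (0,0,0,0,1) it gives 1, but G = 0 — eliminated.
(C): at (0,0,0,0,0) it gives 0, but G = 1 — eliminated.
(D): at (0,0,0,0,1) it gives 1, but G = 0 — eliminated.
Only (B) survives; checking it on all 32 rows confirms it matches G.

B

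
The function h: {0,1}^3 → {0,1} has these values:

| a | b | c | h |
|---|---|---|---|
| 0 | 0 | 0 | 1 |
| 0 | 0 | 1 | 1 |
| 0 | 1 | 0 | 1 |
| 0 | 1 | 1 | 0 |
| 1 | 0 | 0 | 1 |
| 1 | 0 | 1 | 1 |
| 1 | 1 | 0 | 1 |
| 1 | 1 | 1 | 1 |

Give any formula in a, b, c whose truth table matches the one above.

h(a, b, c) = NOT ((NOT a AND b) AND c)

Only row (0,1,1) gives 0. So h is 1 everywhere except there — the complement of the minterm ¬a·b·c.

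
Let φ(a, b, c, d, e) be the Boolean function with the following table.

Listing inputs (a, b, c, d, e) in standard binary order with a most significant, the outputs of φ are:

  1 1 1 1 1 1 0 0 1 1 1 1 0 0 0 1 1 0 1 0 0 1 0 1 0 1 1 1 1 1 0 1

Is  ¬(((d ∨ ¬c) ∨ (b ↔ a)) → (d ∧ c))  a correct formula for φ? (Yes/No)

No

Check the formula against φ row by row:
  a=0, b=0, c=0, d=0, e=0: formula gives 1, φ = 1 ✓
  a=0, b=0, c=0, d=0, e=1: formula gives 1, φ = 1 ✓
  a=0, b=0, c=0, d=1, e=0: formula gives 1, φ = 1 ✓
  a=0, b=0, c=0, d=1, e=1: formula gives 1, φ = 1 ✓
  …
  a=0, b=1, c=1, d=1, e=1: formula gives 0, but φ = 1 ✗
Row (0,1,1,1,1) is a counterexample, so the formula is not equivalent to φ.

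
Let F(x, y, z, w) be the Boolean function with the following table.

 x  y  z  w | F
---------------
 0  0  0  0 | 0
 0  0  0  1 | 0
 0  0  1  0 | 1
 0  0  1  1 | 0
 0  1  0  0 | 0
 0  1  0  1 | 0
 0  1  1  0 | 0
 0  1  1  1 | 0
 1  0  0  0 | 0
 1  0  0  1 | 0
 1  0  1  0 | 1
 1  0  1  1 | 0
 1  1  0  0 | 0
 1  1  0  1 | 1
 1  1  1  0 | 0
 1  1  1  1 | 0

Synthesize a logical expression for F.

F=1 on 3 inputs: (0,0,1,0), (1,0,1,0), (1,1,0,1). Reading each as a conjunction of literals (¬x·¬y·z·¬w, x·¬y·z·¬w, x·y·¬z·w) and taking the OR gives the canonical DNF.

F(x, y, z, w) = ((((not x and not y) and z) and not w) or (((x and not y) and z) and not w)) or (((x and y) and not z) and w)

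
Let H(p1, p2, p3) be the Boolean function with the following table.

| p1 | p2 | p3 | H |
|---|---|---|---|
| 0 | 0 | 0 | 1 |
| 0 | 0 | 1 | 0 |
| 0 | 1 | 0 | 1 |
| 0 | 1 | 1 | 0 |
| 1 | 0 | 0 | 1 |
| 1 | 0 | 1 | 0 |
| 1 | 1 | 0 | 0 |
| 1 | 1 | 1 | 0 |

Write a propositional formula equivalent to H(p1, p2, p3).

Collect the rows where H=1 — (0,0,0), (0,1,0), (1,0,0) — and write one minterm per row: ¬p1·¬p2·¬p3, ¬p1·p2·¬p3, p1·¬p2·¬p3. Their union (logical OR) reproduces the table exactly.

H(p1, p2, p3) = (((~p1 & ~p2) & ~p3) | ((~p1 & p2) & ~p3)) | ((p1 & ~p2) & ~p3)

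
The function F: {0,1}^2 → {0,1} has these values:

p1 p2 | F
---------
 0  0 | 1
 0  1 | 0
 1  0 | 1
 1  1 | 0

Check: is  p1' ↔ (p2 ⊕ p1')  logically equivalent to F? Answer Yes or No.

Yes

Test each input against both F and the formula:
  p1=0, p2=0: formula gives 1, F = 1 ✓
  p1=0, p2=1: formula gives 0, F = 0 ✓
  p1=1, p2=0: formula gives 1, F = 1 ✓
  p1=1, p2=1: formula gives 0, F = 0 ✓
All 4 rows match — the expression computes F exactly.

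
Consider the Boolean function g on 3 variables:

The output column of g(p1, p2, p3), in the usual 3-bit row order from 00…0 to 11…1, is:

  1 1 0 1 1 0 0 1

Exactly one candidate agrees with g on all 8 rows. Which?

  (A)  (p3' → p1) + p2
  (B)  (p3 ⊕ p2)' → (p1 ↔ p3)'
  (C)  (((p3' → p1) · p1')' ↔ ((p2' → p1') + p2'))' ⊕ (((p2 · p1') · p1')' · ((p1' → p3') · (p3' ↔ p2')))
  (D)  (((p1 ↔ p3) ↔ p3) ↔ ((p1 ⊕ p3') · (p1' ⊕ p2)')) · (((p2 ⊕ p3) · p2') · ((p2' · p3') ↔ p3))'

(A): at (0,0,0) it gives 0, but g = 1 — eliminated.
(B): at (0,0,0) it gives 0, but g = 1 — eliminated.
(D): at (1,0,0) it gives 0, but g = 1 — eliminated.
Only (C) survives; checking it on all 8 rows confirms it matches g.

C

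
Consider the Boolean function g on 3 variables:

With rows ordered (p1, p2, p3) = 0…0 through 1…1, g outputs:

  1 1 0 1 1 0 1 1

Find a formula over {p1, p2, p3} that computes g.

g(p1, p2, p3) = ¬(((¬p1 ∧ p2) ∧ ¬p3) ∨ ((p1 ∧ ¬p2) ∧ p3))

The 0-rows are (0,1,0), (1,0,1). Take each as a conjunction (¬p1·p2·¬p3, p1·¬p2·p3), form their disjunction, and complement — that gives a formula that is 1 everywhere g is.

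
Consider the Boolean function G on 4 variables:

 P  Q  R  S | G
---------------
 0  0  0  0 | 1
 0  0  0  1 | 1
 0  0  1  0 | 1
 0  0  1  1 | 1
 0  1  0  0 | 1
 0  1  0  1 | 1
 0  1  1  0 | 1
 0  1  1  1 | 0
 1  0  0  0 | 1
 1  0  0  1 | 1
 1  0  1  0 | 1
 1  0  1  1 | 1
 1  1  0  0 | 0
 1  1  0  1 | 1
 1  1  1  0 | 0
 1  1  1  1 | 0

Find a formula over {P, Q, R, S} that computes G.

G(P, Q, R, S) = ((((((P' · Q) · R) · S) + (((P · Q) · R') · S')) + (((P · Q) · R) · S')) + (((P · Q) · R) · S))'

G is 0 on only 4 rows — (0,1,1,1), (1,1,0,0), (1,1,1,0), (1,1,1,1). Writing each as a minterm (¬P·Q·R·S, P·Q·¬R·¬S, P·Q·R·¬S, P·Q·R·S) and OR-ing them characterizes exactly where G=0, so G is the negation of that disjunction.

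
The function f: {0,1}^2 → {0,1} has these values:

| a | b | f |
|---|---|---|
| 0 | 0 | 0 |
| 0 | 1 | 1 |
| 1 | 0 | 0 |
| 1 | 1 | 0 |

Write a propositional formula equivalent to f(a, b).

1 only at (0,1): NOT a AND b.

f(a, b) = not a and b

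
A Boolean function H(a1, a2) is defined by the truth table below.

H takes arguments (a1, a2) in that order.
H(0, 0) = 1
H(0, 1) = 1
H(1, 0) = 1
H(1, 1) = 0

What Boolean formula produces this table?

Only row (1,1) gives 0. So H is 1 everywhere except there — the complement of the minterm a1·a2.

H(a1, a2) = not (a1 and a2)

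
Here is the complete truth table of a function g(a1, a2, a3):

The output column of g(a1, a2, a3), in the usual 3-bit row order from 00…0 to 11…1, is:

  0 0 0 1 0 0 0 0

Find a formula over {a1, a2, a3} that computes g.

g(a1, a2, a3) = (~a1 & a2) & a3

Only row (0,1,1) gives 1. That row's minterm ¬a1·a2·a3 is g directly.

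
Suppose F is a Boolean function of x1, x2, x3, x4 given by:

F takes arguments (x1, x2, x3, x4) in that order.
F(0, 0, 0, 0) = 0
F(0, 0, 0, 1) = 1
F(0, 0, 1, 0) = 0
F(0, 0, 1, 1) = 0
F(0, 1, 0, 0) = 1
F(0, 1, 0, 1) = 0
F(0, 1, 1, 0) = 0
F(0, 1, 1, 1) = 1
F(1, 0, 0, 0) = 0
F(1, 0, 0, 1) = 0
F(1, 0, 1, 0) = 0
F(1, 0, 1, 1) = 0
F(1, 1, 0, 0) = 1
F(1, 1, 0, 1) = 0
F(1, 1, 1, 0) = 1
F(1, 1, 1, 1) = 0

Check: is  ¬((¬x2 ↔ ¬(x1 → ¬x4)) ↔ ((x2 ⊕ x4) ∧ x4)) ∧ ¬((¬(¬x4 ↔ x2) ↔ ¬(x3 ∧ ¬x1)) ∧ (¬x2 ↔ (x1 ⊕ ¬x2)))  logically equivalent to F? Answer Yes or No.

Yes

Evaluate ¬((¬x2 ↔ ¬(x1 → ¬x4)) ↔ ((x2 ⊕ x4) ∧ x4)) ∧ ¬((¬(¬x4 ↔ x2) ↔ ¬(x3 ∧ ¬x1)) ∧ (¬x2 ↔ (x1 ⊕ ¬x2))) on each row and compare to F:
  x1=0, x2=0, x3=0, x4=0: formula gives 0, F = 0 ✓
  x1=0, x2=0, x3=0, x4=1: formula gives 1, F = 1 ✓
  x1=0, x2=0, x3=1, x4=0: formula gives 0, F = 0 ✓
  x1=0, x2=0, x3=1, x4=1: formula gives 0, F = 0 ✓
  …and likewise for the remaining 12 rows.
All 16 rows match — the expression computes F exactly.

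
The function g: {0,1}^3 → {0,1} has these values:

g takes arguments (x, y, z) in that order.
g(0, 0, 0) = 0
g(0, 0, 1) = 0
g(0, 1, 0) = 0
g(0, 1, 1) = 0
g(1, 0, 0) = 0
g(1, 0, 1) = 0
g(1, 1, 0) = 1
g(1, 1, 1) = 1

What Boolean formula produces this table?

g=1 on 2 inputs: (1,1,0), (1,1,1). Reading each as a conjunction of literals (x·y·¬z, x·y·z) and taking the OR gives the canonical DNF.

g(x, y, z) = ((x AND y) AND NOT z) OR ((x AND y) AND z)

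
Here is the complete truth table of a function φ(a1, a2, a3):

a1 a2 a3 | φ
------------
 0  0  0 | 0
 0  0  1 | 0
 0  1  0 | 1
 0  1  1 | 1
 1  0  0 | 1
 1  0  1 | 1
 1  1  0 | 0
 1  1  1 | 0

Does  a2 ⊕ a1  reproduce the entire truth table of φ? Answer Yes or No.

Evaluate a2 ⊕ a1 on each row and compare to φ:
  a1=0, a2=0, a3=0: formula gives 0, φ = 0 ✓
  a1=0, a2=0, a3=1: formula gives 0, φ = 0 ✓
  a1=0, a2=1, a3=0: formula gives 1, φ = 1 ✓
  a1=0, a2=1, a3=1: formula gives 1, φ = 1 ✓
  a1=1, a2=0, a3=0: formula gives 1, φ = 1 ✓
  … (the remaining 3 rows also agree.)
No disagreement on any input; they are logically equivalent.

Yes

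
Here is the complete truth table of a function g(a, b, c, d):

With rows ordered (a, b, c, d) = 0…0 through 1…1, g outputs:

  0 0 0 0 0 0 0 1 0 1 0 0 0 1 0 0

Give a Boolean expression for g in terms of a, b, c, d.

g(a, b, c, d) = ((((~a & b) & c) & d) | (((a & ~b) & ~c) & d)) | (((a & b) & ~c) & d)

The 1-rows are (0,1,1,1), (1,0,0,1), (1,1,0,1). Each contributes one minterm — ¬a·b·c·d; a·¬b·¬c·d; a·b·¬c·d — and their disjunction is a sum-of-products form of g.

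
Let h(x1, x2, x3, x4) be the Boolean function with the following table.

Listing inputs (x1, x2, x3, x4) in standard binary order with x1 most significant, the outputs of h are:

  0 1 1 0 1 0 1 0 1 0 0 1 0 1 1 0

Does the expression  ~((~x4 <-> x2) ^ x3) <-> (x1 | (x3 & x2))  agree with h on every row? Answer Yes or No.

Test each input against both h and the formula:
  x1=0, x2=0, x3=0, x4=0: formula gives 0, h = 0 ✓
  x1=0, x2=0, x3=0, x4=1: formula gives 1, h = 1 ✓
  x1=0, x2=0, x3=1, x4=0: formula gives 1, h = 1 ✓
  x1=0, x2=0, x3=1, x4=1: formula gives 0, h = 0 ✓
  …and likewise for the remaining 12 rows.
Every row agrees, so the formula is equivalent.

Yes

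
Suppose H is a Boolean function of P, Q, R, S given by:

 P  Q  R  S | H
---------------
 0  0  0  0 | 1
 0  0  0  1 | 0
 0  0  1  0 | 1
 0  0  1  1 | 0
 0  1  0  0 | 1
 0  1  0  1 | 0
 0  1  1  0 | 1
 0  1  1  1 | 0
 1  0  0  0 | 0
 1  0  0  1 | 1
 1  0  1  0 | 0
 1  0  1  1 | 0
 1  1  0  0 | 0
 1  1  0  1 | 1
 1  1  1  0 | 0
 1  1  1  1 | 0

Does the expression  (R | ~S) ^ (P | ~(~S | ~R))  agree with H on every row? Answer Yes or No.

Check the formula against H row by row:
  P=0, Q=0, R=0, S=0: formula gives 1, H = 1 ✓
  P=0, Q=0, R=0, S=1: formula gives 0, H = 0 ✓
  P=0, Q=0, R=1, S=0: formula gives 1, H = 1 ✓
  P=0, Q=0, R=1, S=1: formula gives 0, H = 0 ✓
  …and likewise for the remaining 12 rows.
Every row agrees, so the formula is equivalent.

Yes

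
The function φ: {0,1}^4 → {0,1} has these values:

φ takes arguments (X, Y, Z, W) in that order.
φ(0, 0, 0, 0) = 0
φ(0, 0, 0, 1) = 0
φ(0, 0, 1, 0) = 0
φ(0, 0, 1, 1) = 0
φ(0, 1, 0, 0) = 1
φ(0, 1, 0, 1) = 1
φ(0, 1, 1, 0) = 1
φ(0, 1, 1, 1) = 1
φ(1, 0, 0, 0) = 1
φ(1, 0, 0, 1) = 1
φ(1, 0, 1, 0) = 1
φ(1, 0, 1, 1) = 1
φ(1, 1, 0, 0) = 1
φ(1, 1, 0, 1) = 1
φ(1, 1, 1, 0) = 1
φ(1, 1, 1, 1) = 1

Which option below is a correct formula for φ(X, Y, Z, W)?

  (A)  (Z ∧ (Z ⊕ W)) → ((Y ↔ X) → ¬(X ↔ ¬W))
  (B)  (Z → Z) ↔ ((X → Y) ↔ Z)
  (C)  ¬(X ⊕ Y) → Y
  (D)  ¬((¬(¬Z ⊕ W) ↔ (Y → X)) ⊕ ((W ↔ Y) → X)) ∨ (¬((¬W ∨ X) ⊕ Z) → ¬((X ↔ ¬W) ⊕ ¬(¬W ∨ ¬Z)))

C

(A): at (0,0,0,0) it gives 1, but φ = 0 — eliminated.
(B): at (0,0,1,0) it gives 1, but φ = 0 — eliminated.
(D): at (0,0,0,0) it gives 1, but φ = 0 — eliminated.
That leaves (C). Evaluating it on every row reproduces the table of φ exactly.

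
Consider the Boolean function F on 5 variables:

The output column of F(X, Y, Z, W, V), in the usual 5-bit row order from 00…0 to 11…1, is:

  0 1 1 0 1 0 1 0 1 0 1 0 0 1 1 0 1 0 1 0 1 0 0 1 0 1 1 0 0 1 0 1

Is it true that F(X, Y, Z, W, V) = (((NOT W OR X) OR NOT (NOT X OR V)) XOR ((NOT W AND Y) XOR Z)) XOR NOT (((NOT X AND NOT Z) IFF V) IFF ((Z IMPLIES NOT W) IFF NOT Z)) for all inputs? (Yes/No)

Yes

Check the formula against F row by row:
  X=0, Y=0, Z=0, W=0, V=0: formula gives 0, F = 0 ✓
  X=0, Y=0, Z=0, W=0, V=1: formula gives 1, F = 1 ✓
  X=0, Y=0, Z=0, W=1, V=0: formula gives 1, F = 1 ✓
  X=0, Y=0, Z=0, W=1, V=1: formula gives 0, F = 0 ✓
  …and likewise for the remaining 28 rows.
All 32 rows match — the expression computes F exactly.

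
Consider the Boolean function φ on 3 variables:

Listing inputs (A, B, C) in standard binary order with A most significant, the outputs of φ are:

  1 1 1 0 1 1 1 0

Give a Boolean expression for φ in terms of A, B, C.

The 0-rows are (0,1,1), (1,1,1). Take each as a conjunction (¬A·B·C, A·B·C), form their disjunction, and complement — that gives a formula that is 1 everywhere φ is.

φ(A, B, C) = ~(((~A & B) & C) | ((A & B) & C))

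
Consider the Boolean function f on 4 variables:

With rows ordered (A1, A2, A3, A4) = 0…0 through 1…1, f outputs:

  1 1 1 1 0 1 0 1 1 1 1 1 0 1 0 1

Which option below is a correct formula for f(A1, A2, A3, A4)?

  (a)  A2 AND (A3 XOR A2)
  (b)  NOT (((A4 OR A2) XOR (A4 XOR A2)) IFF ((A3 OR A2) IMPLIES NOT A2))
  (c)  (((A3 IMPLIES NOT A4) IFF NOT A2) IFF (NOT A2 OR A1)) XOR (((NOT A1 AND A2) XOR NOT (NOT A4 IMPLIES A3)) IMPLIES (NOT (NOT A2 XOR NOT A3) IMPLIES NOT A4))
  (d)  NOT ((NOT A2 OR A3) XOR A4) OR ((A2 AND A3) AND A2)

b

(a): at (0,0,0,0) it gives 0, but f = 1 — eliminated.
(c): at (0,0,0,0) it gives 0, but f = 1 — eliminated.
(d): at (0,0,0,0) it gives 0, but f = 1 — eliminated.
(b) is the remaining candidate, and it agrees with f on all 16 inputs.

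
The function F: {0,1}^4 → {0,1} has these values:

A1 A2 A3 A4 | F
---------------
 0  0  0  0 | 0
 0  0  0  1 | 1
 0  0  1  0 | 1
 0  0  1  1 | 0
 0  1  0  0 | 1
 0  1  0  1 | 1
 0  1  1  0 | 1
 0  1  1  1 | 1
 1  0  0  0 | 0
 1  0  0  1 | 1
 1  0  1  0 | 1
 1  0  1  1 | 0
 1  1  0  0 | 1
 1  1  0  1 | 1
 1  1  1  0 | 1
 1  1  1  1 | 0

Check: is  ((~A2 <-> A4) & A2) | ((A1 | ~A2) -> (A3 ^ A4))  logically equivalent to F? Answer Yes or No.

Yes

Test each input against both F and the formula:
  A1=0, A2=0, A3=0, A4=0: formula gives 0, F = 0 ✓
  A1=0, A2=0, A3=0, A4=1: formula gives 1, F = 1 ✓
  A1=0, A2=0, A3=1, A4=0: formula gives 1, F = 1 ✓
  A1=0, A2=0, A3=1, A4=1: formula gives 0, F = 0 ✓
  …and likewise for the remaining 12 rows.
No disagreement on any input; they are logically equivalent.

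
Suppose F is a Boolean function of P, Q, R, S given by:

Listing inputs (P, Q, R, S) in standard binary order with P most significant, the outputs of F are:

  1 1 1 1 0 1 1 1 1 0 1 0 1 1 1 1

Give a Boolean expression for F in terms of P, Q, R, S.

F(P, Q, R, S) = not (((((not P and Q) and not R) and not S) or (((P and not Q) and not R) and S)) or (((P and not Q) and R) and S))

The 0-rows are (0,1,0,0), (1,0,0,1), (1,0,1,1). Take each as a conjunction (¬P·Q·¬R·¬S, P·¬Q·¬R·S, P·¬Q·R·S), form their disjunction, and complement — that gives a formula that is 1 everywhere F is.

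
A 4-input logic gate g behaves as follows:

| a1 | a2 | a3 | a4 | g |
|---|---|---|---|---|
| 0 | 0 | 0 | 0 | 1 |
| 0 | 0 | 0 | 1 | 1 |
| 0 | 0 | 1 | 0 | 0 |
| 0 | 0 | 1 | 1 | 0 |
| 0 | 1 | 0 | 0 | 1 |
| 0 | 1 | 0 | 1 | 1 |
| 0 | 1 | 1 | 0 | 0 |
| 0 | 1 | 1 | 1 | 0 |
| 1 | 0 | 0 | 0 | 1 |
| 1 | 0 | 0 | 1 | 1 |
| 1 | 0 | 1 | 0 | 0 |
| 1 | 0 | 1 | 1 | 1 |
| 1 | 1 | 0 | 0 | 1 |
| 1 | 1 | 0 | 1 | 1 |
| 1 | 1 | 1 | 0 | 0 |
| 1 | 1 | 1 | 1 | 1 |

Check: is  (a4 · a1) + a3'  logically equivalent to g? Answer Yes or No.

Yes

Test each input against both g and the formula:
  a1=0, a2=0, a3=0, a4=0: formula gives 1, g = 1 ✓
  a1=0, a2=0, a3=0, a4=1: formula gives 1, g = 1 ✓
  a1=0, a2=0, a3=1, a4=0: formula gives 0, g = 0 ✓
  a1=0, a2=0, a3=1, a4=1: formula gives 0, g = 0 ✓
  … (the remaining 12 rows also agree.)
All 16 rows match — the expression computes g exactly.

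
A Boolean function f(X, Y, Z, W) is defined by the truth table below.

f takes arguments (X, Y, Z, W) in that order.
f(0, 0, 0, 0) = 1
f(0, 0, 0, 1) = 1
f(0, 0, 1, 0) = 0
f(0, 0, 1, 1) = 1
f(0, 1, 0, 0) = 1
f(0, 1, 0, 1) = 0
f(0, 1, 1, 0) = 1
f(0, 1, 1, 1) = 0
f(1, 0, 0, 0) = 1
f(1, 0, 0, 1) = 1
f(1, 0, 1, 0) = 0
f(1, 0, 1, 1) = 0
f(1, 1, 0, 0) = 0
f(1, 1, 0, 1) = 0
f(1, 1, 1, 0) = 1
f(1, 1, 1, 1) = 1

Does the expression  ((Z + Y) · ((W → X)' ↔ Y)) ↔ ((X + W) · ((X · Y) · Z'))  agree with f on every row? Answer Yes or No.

Evaluate ((Z + Y) · ((W → X)' ↔ Y)) ↔ ((X + W) · ((X · Y) · Z')) on each row and compare to f:
  X=0, Y=0, Z=0, W=0: formula gives 1, f = 1 ✓
  X=0, Y=0, Z=0, W=1: formula gives 1, f = 1 ✓
  X=0, Y=0, Z=1, W=0: formula gives 0, f = 0 ✓
  X=0, Y=0, Z=1, W=1: formula gives 1, f = 1 ✓
  … (the remaining 12 rows also agree.)
Every row agrees, so the formula is equivalent.

Yes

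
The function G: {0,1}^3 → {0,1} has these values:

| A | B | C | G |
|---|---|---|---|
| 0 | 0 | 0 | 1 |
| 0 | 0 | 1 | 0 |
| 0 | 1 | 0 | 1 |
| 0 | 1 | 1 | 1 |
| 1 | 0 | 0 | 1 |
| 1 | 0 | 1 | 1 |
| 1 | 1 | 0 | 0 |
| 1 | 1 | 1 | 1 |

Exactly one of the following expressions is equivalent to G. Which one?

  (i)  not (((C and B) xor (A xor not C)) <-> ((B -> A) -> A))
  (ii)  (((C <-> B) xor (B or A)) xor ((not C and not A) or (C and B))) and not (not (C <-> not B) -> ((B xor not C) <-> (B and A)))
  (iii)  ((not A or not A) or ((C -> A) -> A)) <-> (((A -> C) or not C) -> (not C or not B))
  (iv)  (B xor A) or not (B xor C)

(i) fails at (0,1,0): the formula yields 0, G is 1.
(ii) fails at (0,0,0): the formula yields 0, G is 1.
(iii) fails at (0,0,1): the formula yields 1, G is 0.
That leaves (iv). Evaluating it on every row reproduces the table of G exactly.

iv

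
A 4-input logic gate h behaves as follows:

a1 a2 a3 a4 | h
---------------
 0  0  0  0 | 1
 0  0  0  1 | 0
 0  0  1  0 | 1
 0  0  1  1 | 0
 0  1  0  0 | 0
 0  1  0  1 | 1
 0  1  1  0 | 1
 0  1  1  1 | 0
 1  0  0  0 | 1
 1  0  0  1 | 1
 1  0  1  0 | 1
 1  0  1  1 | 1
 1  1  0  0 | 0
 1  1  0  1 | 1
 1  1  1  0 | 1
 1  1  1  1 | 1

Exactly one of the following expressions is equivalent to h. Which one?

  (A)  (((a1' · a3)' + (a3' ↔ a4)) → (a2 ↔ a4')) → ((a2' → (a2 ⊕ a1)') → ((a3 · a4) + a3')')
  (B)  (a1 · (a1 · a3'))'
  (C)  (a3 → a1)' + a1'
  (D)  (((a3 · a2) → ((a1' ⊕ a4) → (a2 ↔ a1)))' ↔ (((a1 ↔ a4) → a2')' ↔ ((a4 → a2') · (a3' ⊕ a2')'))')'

(B): at (0,0,0,1) it gives 1, but h = 0 — eliminated.
(C): at (0,0,0,1) it gives 1, but h = 0 — eliminated.
(D): at (0,0,0,1) it gives 1, but h = 0 — eliminated.
(A) is the remaining candidate, and it agrees with h on all 16 inputs.

A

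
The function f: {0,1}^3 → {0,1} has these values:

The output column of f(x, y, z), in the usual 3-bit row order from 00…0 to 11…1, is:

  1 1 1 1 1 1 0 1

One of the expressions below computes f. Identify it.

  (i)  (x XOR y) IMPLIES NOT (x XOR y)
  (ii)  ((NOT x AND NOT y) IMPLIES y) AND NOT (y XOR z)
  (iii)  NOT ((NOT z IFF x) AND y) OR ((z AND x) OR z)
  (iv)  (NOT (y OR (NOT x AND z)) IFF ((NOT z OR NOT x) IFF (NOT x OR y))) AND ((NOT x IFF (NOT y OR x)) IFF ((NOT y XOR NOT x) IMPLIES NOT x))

iii

(i) fails at (0,1,0): the formula yields 0, f is 1.
(ii) fails at (0,0,0): the formula yields 0, f is 1.
(iv) fails at (0,0,1): the formula yields 0, f is 1.
That leaves (iii). Evaluating it on every row reproduces the table of f exactly.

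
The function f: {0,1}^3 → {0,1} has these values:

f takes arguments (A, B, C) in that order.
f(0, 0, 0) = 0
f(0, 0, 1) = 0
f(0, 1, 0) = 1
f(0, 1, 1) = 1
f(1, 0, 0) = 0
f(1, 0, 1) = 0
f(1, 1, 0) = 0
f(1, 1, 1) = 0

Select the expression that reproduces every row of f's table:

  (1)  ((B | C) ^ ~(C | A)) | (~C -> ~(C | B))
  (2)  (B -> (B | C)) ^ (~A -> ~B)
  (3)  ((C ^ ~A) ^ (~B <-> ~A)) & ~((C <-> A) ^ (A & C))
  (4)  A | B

2

(1) fails at (0,0,0): the formula yields 1, f is 0.
(3) fails at (0,0,1): the formula yields 1, f is 0.
(4) fails at (1,0,0): the formula yields 1, f is 0.
That leaves (2). Evaluating it on every row reproduces the table of f exactly.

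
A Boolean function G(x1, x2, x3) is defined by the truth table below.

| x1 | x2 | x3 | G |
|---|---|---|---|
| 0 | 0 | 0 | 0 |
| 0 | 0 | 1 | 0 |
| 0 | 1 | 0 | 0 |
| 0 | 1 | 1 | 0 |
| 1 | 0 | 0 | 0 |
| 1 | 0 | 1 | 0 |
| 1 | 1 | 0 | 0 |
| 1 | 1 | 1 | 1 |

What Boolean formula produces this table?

G(x1, x2, x3) = (x1 AND x2) AND x3

The output is 1 only when every input is 1 — the AND of all inputs.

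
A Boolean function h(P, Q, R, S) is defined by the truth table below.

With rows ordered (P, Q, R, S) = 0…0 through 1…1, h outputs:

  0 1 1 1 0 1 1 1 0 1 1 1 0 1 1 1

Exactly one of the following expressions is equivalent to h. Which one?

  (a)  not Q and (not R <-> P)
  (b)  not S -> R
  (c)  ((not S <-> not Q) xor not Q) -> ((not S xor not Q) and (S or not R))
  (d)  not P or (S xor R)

b

(a) disagrees with h on (0,0,0,1) (formula → 0, table → 1); rule it out.
(c) disagrees with h on (0,0,0,0) (formula → 1, table → 0); rule it out.
(d) disagrees with h on (0,0,0,0) (formula → 1, table → 0); rule it out.
Only (b) survives; checking it on all 16 rows confirms it matches h.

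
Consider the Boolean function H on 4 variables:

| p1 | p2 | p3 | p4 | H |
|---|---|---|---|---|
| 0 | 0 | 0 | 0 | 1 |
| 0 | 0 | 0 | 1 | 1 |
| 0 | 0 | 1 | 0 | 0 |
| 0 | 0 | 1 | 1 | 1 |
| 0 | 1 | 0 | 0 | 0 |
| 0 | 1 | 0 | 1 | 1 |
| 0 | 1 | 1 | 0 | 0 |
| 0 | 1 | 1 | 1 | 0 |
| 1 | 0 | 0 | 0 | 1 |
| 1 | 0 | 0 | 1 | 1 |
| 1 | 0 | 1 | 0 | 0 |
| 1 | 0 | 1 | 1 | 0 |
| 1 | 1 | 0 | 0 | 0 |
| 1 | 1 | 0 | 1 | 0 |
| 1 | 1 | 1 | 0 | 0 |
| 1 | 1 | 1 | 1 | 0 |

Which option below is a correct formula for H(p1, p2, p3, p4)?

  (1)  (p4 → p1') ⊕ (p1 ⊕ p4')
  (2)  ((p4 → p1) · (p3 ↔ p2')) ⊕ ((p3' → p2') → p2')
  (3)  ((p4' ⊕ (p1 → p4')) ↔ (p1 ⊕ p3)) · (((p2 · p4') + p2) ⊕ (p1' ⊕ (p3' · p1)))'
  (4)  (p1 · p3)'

2

(1): at (0,0,0,0) it gives 0, but H = 1 — eliminated.
(3): at (0,0,0,0) it gives 0, but H = 1 — eliminated.
(4): at (0,0,1,0) it gives 1, but H = 0 — eliminated.
(2) is the remaining candidate, and it agrees with H on all 16 inputs.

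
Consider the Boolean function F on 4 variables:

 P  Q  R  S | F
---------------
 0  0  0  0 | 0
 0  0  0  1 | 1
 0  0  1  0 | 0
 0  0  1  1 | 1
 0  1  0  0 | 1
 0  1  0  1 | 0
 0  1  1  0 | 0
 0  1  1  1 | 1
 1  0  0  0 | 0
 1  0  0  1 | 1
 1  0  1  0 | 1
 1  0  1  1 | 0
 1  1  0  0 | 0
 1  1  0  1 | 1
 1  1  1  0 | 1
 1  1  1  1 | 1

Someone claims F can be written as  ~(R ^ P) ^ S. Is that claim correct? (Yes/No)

Check the formula against F row by row:
  P=0, Q=0, R=0, S=0: formula gives 1, but F = 0 ✗
A single disagreement suffices: at (0,0,0,0) they differ, so the formula does not compute F.

No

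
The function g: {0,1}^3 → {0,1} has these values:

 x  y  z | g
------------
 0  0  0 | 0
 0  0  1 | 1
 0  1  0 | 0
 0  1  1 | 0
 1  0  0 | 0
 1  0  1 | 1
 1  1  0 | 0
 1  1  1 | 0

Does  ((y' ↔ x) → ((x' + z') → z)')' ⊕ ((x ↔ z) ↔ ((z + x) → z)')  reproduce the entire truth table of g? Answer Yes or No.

Yes

Test each input against both g and the formula:
  x=0, y=0, z=0: formula gives 0, g = 0 ✓
  x=0, y=0, z=1: formula gives 1, g = 1 ✓
  x=0, y=1, z=0: formula gives 0, g = 0 ✓
  x=0, y=1, z=1: formula gives 0, g = 0 ✓
  x=1, y=0, z=0: formula gives 0, g = 0 ✓
  …and likewise for the remaining 3 rows.
Every row agrees, so the formula is equivalent.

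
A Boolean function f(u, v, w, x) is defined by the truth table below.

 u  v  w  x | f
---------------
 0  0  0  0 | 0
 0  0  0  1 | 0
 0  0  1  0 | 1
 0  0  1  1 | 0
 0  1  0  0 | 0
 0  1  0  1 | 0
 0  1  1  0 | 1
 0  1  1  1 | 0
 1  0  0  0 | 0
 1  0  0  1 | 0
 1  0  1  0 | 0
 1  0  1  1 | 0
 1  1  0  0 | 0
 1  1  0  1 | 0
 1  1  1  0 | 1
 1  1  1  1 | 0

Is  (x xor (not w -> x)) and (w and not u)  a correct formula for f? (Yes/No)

Evaluate (x xor (not w -> x)) and (w and not u) on each row and compare to f:
  u=0, v=0, w=0, x=0: formula gives 0, f = 0 ✓
  u=0, v=0, w=0, x=1: formula gives 0, f = 0 ✓
  u=0, v=0, w=1, x=0: formula gives 1, f = 1 ✓
  u=0, v=0, w=1, x=1: formula gives 0, f = 0 ✓
  …
  u=1, v=1, w=1, x=0: formula gives 0, but f = 1 ✗
Row (1,1,1,0) is a counterexample, so the formula is not equivalent to f.

No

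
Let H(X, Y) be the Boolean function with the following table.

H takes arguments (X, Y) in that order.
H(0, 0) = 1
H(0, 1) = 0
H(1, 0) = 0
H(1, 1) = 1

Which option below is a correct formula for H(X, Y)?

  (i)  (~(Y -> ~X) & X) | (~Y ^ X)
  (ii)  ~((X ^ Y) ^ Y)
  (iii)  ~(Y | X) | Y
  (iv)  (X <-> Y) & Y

i

(ii) fails at (0,1): the formula yields 1, H is 0.
(iii) fails at (0,1): the formula yields 1, H is 0.
(iv) fails at (0,0): the formula yields 0, H is 1.
Only (i) survives; checking it on all 4 rows confirms it matches H.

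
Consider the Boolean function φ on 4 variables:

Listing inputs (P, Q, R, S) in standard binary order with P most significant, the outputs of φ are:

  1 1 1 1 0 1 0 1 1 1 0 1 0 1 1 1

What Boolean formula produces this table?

φ is 0 on only 4 rows — (0,1,0,0), (0,1,1,0), (1,0,1,0), (1,1,0,0). Writing each as a minterm (¬P·Q·¬R·¬S, ¬P·Q·R·¬S, P·¬Q·R·¬S, P·Q·¬R·¬S) and OR-ing them characterizes exactly where φ=0, so φ is the negation of that disjunction.

φ(P, Q, R, S) = NOT ((((((NOT P AND Q) AND NOT R) AND NOT S) OR (((NOT P AND Q) AND R) AND NOT S)) OR (((P AND NOT Q) AND R) AND NOT S)) OR (((P AND Q) AND NOT R) AND NOT S))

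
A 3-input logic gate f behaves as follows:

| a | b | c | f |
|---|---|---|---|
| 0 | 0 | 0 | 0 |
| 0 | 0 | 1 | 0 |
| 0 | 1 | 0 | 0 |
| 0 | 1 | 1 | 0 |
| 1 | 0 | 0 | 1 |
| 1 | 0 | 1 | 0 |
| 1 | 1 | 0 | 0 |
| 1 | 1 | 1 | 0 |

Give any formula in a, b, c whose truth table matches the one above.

Only row (1,0,0) gives 1. That row's minterm a·¬b·¬c is f directly.

f(a, b, c) = (a · b') · c'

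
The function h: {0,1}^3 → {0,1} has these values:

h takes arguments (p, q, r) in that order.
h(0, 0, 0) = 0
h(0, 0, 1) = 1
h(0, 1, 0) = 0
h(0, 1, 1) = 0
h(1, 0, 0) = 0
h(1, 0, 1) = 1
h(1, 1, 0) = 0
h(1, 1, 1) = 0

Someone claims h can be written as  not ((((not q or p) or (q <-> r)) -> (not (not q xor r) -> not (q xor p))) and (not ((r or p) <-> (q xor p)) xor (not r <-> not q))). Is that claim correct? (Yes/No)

Evaluate not ((((not q or p) or (q <-> r)) -> (not (not q xor r) -> not (q xor p))) and (not ((r or p) <-> (q xor p)) xor (not r <-> not q))) on each row and compare to h:
  p=0, q=0, r=0: formula gives 0, h = 0 ✓
  p=0, q=0, r=1: formula gives 0, but h = 1 ✗
Since they disagree at (0,0,1), the expression is not a correct formula for h.

No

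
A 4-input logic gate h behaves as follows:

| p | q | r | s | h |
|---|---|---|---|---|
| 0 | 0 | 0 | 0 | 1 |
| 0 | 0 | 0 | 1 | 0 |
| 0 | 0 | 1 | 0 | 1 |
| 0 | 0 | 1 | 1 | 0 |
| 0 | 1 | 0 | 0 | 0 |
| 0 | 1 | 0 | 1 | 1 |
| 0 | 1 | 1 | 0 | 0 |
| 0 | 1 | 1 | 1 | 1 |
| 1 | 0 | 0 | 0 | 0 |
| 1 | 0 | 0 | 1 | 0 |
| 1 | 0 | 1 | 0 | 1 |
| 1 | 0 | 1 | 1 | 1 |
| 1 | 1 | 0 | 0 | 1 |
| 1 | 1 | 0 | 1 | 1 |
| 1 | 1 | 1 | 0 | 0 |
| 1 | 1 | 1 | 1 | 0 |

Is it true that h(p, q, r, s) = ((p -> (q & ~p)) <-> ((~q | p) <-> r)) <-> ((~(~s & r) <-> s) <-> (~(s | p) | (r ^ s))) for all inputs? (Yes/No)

Test each input against both h and the formula:
  p=0, q=0, r=0, s=0: formula gives 1, h = 1 ✓
  p=0, q=0, r=0, s=1: formula gives 0, h = 0 ✓
  p=0, q=0, r=1, s=0: formula gives 1, h = 1 ✓
  p=0, q=0, r=1, s=1: formula gives 0, h = 0 ✓
  …
  p=1, q=0, r=0, s=0: formula gives 1, but h = 0 ✗
Since they disagree at (1,0,0,0), the expression is not a correct formula for h.

No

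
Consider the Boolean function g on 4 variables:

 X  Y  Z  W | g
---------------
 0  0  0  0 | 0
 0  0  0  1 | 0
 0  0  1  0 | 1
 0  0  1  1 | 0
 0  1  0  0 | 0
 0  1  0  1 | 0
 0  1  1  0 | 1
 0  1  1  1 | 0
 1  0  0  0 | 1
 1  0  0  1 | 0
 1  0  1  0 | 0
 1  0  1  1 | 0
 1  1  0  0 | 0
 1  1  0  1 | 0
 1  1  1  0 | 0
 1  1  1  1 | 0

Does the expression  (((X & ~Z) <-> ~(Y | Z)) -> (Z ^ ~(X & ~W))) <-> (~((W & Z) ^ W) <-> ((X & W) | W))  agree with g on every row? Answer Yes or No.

Yes

Test each input against both g and the formula:
  X=0, Y=0, Z=0, W=0: formula gives 0, g = 0 ✓
  X=0, Y=0, Z=0, W=1: formula gives 0, g = 0 ✓
  X=0, Y=0, Z=1, W=0: formula gives 1, g = 1 ✓
  X=0, Y=0, Z=1, W=1: formula gives 0, g = 0 ✓
  … (the remaining 12 rows also agree.)
Every row agrees, so the formula is equivalent.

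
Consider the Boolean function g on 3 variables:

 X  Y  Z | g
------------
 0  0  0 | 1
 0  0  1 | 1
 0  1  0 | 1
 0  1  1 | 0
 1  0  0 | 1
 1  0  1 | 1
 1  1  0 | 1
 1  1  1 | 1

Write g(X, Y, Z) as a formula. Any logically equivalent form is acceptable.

g(X, Y, Z) = ¬((¬X ∧ Y) ∧ Z)

Only row (0,1,1) gives 0. So g is 1 everywhere except there — the complement of the minterm ¬X·Y·Z.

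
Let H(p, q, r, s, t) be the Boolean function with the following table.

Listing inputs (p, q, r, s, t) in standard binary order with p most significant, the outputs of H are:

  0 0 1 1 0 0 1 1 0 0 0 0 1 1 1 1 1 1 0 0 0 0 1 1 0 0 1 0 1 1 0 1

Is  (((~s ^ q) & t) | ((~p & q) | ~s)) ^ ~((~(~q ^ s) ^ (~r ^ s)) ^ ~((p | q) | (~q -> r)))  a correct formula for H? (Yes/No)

Yes

Test each input against both H and the formula:
  p=0, q=0, r=0, s=0, t=0: formula gives 0, H = 0 ✓
  p=0, q=0, r=0, s=0, t=1: formula gives 0, H = 0 ✓
  p=0, q=0, r=0, s=1, t=0: formula gives 1, H = 1 ✓
  p=0, q=0, r=0, s=1, t=1: formula gives 1, H = 1 ✓
  … (the remaining 28 rows also agree.)
Every row agrees, so the formula is equivalent.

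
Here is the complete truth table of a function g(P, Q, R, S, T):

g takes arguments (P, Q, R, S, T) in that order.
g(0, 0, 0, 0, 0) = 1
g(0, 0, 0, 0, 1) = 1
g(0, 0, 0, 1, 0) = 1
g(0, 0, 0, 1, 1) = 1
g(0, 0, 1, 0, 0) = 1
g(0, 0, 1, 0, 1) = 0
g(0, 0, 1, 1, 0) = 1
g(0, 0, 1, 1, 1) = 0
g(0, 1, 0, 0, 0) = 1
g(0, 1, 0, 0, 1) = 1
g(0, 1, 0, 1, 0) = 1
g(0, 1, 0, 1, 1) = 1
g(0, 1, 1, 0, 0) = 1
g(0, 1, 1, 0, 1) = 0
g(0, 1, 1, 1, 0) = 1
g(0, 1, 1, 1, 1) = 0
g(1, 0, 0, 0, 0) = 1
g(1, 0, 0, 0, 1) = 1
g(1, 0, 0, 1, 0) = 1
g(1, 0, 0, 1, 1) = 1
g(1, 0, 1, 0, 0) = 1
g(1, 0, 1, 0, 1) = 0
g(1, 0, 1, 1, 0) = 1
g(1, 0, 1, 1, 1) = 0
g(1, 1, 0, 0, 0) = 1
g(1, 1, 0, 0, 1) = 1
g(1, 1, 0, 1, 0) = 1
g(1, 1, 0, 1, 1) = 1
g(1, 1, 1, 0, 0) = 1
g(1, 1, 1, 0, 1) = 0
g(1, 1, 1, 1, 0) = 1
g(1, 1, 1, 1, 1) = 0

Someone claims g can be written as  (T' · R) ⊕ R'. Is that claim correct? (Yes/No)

Check the formula against g row by row:
  P=0, Q=0, R=0, S=0, T=0: formula gives 1, g = 1 ✓
  P=0, Q=0, R=0, S=0, T=1: formula gives 1, g = 1 ✓
  P=0, Q=0, R=0, S=1, T=0: formula gives 1, g = 1 ✓
  P=0, Q=0, R=0, S=1, T=1: formula gives 1, g = 1 ✓
  …and likewise for the remaining 28 rows.
All 32 rows match — the expression computes g exactly.

Yes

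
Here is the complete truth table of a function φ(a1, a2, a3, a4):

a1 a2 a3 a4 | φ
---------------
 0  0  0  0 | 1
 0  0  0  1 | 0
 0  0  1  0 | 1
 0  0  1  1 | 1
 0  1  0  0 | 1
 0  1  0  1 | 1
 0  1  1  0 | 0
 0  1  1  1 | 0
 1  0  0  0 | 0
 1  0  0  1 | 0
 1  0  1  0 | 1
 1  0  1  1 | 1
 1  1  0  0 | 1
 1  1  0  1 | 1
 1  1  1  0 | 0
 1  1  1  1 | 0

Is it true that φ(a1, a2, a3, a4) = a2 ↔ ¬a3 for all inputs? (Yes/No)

Test each input against both φ and the formula:
  a1=0, a2=0, a3=0, a4=0: formula gives 0, but φ = 1 ✗
Since they disagree at (0,0,0,0), the expression is not a correct formula for φ.

No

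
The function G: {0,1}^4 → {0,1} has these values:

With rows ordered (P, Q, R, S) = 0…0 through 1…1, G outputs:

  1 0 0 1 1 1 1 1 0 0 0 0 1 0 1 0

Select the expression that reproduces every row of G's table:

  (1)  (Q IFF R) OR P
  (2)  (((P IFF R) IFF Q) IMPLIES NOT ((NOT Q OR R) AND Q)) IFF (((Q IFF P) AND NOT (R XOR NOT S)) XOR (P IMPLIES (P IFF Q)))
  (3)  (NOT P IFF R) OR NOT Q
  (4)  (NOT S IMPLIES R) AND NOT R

(1): at (0,0,0,1) it gives 1, but G = 0 — eliminated.
(3): at (0,0,0,1) it gives 1, but G = 0 — eliminated.
(4): at (0,0,0,0) it gives 0, but G = 1 — eliminated.
That leaves (2). Evaluating it on every row reproduces the table of G exactly.

2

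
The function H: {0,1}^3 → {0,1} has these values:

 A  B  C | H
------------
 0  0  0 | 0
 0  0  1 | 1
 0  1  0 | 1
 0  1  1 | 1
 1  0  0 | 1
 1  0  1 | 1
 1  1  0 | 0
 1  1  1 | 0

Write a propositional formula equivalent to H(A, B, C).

H is 0 on only 3 rows — (0,0,0), (1,1,0), (1,1,1). Writing each as a minterm (¬A·¬B·¬C, A·B·¬C, A·B·C) and OR-ing them characterizes exactly where H=0, so H is the negation of that disjunction.

H(A, B, C) = ~((((~A & ~B) & ~C) | ((A & B) & ~C)) | ((A & B) & C))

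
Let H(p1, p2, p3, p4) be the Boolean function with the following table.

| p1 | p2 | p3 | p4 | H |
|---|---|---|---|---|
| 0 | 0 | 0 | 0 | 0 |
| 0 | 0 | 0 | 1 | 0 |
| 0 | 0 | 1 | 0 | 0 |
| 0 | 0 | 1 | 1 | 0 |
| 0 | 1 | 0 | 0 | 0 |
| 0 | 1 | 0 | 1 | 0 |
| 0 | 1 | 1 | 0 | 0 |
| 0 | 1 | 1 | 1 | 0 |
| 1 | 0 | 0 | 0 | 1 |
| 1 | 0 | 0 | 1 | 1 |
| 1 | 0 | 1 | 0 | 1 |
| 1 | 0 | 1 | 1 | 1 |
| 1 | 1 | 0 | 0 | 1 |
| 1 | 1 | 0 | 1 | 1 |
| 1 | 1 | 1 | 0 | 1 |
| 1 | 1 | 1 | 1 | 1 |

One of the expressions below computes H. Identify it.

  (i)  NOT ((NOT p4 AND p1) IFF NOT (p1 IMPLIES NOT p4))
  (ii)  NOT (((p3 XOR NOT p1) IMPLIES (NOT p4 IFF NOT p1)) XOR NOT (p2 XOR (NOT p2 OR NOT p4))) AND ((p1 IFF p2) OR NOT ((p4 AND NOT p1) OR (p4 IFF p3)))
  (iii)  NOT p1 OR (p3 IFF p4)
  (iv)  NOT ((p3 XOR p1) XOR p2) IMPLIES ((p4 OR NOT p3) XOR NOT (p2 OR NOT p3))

i

(ii) fails at (0,0,0,1): the formula yields 1, H is 0.
(iii) fails at (0,0,0,0): the formula yields 1, H is 0.
(iv) fails at (0,0,0,0): the formula yields 1, H is 0.
That leaves (i). Evaluating it on every row reproduces the table of H exactly.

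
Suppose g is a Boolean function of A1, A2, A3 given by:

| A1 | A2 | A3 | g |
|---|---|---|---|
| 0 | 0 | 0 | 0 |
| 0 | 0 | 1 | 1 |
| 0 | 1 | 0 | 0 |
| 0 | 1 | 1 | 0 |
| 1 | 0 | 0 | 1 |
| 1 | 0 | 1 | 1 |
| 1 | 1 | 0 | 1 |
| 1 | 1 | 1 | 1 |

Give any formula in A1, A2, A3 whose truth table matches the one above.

g(A1, A2, A3) = NOT ((((NOT A1 AND NOT A2) AND NOT A3) OR ((NOT A1 AND A2) AND NOT A3)) OR ((NOT A1 AND A2) AND A3))

There are just 3 zero rows: (0,0,0), (0,1,0), (0,1,1). Their minterms are ¬A1·¬A2·¬A3, ¬A1·A2·¬A3, ¬A1·A2·A3; the OR of those covers precisely the 0-outputs, and negating it yields g.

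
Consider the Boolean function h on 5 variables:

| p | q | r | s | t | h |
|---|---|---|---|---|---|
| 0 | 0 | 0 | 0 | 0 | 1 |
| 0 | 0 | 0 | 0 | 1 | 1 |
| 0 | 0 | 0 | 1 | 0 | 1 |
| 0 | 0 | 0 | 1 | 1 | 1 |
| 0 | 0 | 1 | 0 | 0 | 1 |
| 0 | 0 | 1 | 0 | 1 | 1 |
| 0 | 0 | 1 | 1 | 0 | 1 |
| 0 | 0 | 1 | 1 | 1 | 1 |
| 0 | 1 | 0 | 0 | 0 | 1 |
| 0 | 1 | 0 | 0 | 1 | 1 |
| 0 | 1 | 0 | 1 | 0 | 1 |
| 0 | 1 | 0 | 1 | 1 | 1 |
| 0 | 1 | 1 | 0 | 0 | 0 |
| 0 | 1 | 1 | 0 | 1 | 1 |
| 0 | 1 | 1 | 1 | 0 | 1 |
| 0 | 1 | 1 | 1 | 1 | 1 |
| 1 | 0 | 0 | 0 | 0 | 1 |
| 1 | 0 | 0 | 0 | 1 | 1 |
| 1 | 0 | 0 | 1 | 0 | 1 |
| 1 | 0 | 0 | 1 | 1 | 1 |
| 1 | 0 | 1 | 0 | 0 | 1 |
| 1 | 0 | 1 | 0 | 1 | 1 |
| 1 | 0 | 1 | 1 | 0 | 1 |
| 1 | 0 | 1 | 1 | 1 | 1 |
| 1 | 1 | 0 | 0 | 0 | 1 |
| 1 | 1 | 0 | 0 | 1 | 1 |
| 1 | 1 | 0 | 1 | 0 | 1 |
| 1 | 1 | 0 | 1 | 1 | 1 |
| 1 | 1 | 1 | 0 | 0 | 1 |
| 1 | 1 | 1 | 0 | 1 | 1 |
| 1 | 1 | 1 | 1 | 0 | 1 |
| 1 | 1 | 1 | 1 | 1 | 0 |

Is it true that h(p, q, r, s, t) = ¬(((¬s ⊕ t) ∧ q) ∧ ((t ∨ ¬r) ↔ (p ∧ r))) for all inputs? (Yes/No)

Check the formula against h row by row:
  p=0, q=0, r=0, s=0, t=0: formula gives 1, h = 1 ✓
  p=0, q=0, r=0, s=0, t=1: formula gives 1, h = 1 ✓
  p=0, q=0, r=0, s=1, t=0: formula gives 1, h = 1 ✓
  p=0, q=0, r=0, s=1, t=1: formula gives 1, h = 1 ✓
  …and likewise for the remaining 28 rows.
No disagreement on any input; they are logically equivalent.

Yes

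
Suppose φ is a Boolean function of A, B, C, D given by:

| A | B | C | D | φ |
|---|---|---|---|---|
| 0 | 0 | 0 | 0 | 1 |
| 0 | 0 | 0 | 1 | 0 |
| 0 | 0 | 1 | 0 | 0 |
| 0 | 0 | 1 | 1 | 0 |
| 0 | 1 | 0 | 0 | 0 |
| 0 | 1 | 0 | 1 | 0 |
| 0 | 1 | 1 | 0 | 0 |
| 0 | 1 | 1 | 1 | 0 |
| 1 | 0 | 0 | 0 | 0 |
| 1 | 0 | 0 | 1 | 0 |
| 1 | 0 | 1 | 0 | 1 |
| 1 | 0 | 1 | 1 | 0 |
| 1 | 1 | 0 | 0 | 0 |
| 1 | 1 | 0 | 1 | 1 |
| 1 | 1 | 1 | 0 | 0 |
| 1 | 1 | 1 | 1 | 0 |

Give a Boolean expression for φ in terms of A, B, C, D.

φ(A, B, C, D) = ((((NOT A AND NOT B) AND NOT C) AND NOT D) OR (((A AND NOT B) AND C) AND NOT D)) OR (((A AND B) AND NOT C) AND D)

Collect the rows where φ=1 — (0,0,0,0), (1,0,1,0), (1,1,0,1) — and write one minterm per row: ¬A·¬B·¬C·¬D, A·¬B·C·¬D, A·B·¬C·D. Their union (logical OR) reproduces the table exactly.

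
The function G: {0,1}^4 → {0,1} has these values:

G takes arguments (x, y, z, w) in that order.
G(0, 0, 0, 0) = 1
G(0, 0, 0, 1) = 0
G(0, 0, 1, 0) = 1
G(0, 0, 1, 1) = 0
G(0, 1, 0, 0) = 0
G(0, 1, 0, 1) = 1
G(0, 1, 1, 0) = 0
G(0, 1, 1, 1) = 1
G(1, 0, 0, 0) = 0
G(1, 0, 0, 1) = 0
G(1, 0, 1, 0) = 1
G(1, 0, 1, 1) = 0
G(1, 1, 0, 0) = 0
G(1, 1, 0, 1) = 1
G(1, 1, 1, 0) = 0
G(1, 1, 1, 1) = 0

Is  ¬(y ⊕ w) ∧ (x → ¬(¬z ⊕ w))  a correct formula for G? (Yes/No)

Evaluate ¬(y ⊕ w) ∧ (x → ¬(¬z ⊕ w)) on each row and compare to G:
  x=0, y=0, z=0, w=0: formula gives 1, G = 1 ✓
  x=0, y=0, z=0, w=1: formula gives 0, G = 0 ✓
  x=0, y=0, z=1, w=0: formula gives 1, G = 1 ✓
  x=0, y=0, z=1, w=1: formula gives 0, G = 0 ✓
  … (the remaining 12 rows also agree.)
No disagreement on any input; they are logically equivalent.

Yes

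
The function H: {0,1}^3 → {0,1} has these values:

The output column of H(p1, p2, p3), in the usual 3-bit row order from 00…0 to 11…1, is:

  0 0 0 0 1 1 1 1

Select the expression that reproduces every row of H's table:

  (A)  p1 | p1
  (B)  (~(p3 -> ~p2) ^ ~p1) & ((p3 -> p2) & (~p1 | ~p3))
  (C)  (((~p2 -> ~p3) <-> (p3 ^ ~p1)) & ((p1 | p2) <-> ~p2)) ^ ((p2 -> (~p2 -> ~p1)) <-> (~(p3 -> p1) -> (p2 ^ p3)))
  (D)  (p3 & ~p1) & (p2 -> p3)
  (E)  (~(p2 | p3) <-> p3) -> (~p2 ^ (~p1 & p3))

A

(B): at (0,0,0) it gives 1, but H = 0 — eliminated.
(C): at (0,0,0) it gives 1, but H = 0 — eliminated.
(D): at (0,0,1) it gives 1, but H = 0 — eliminated.
(E): at (0,0,0) it gives 1, but H = 0 — eliminated.
(A) is the remaining candidate, and it agrees with H on all 8 inputs.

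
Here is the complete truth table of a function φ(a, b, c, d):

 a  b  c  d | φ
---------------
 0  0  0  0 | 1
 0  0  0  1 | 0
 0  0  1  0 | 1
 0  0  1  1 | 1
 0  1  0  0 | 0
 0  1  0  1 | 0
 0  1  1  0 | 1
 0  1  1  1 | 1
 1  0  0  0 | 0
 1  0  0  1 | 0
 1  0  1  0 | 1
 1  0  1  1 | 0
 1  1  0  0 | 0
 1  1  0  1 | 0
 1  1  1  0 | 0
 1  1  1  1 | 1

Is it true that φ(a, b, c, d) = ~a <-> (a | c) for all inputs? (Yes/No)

Evaluate ~a <-> (a | c) on each row and compare to φ:
  a=0, b=0, c=0, d=0: formula gives 0, but φ = 1 ✗
Row (0,0,0,0) is a counterexample, so the formula is not equivalent to φ.

No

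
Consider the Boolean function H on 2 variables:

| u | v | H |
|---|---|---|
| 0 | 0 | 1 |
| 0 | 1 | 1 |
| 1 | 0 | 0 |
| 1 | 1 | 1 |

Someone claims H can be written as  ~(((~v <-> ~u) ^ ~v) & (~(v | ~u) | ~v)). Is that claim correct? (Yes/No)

Evaluate ~(((~v <-> ~u) ^ ~v) & (~(v | ~u) | ~v)) on each row and compare to H:
  u=0, v=0: formula gives 1, H = 1 ✓
  u=0, v=1: formula gives 1, H = 1 ✓
  u=1, v=0: formula gives 0, H = 0 ✓
  u=1, v=1: formula gives 1, H = 1 ✓
All 4 rows match — the expression computes H exactly.

Yes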